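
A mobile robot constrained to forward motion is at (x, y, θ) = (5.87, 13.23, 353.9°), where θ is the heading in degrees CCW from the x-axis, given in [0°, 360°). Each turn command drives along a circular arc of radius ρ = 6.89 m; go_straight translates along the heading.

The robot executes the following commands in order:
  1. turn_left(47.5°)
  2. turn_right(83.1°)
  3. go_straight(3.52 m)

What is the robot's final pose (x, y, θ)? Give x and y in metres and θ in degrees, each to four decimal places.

set_pose: (x, y, θ) = (5.8700, 13.2300, 353.9000°), ρ = 6.89
turn_left(47.5°): centre at ρ to the left, rotate +47.5° → (11.1586, 14.9127, 401.4000° ≡ 41.4000°)
turn_right(83.1°): centre at ρ to the right, rotate −83.1° → (20.2985, 14.8888, -41.7000° ≡ 318.3000°)
go_straight(3.52): x += 3.52·cos θ, y += 3.52·sin θ → (22.9266, 12.5472, 318.3000°)

(22.9266, 12.5472, 318.3000°)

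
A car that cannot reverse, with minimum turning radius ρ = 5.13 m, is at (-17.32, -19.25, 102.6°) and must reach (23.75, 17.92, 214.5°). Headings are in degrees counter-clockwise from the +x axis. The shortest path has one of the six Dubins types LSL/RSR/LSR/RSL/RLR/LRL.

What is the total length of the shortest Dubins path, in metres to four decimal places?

72.7276 m

Let ψ = atan2(Δy, Δx) = atan2(37.17, 41.07) = 42.1464° be the start→goal bearing.
Normalize: d = |goal − start| / ρ = 55.392723/5.13 = 10.797802, α = (θ_start − ψ) mod 360° = 60.4536° = 1.055115 rad, β = (θ_goal − ψ) mod 360° = 172.3536° = 3.008138 rad.
Common terms: sin α = 0.869957, cos α = 0.493128, sin β = 0.133058, cos β = -0.991108, cos(α−β) = -0.372988, d² = 116.592524. Work in radians in the unit-radius frame; every candidate has L = ρ·(t + p + q).
LSL: p² = 2 + d² − 2cos(α−β) + 2d(sin α − sin β) = 135.252270; p = √p² = 11.629801; φ = atan2(cos β − cos α, d + sin α − sin β) = -0.127973 rad; t = (φ − α) mod 2π = 5.100098 rad, q = (β − φ) mod 2π = 3.136111 rad → L = 5.13·(5.100098 + 11.629801 + 3.136111) = 5.13·19.866010 = 101.912630 m
RSR: p² = 2 + d² − 2cos(α−β) + 2d(sin β − sin α) = 103.424730; p = √p² = 10.169795; φ = atan2(cos α − cos β, d − sin α + sin β) = 0.146469 rad; t = (α − φ) mod 2π = 0.908646 rad, q = (φ − β) mod 2π = 3.421515 rad → L = 5.13·(0.908646 + 10.169795 + 3.421515) = 5.13·14.499957 = 74.384779 m
LSR: p² = d² − 2 + 2cos(α−β) + 2d(sin α + sin β) = 135.507271; p = √p² = 11.640759; φ = atan2(−cos α − cos β, d + sin α + sin β) − atan2(−2, p) = 0.212323 rad; t = (φ − α) mod 2π = 5.440393 rad, q = (φ − β) mod 2π = 3.487370 rad → L = 5.13·(5.440393 + 11.640759 + 3.487370) = 5.13·20.568521 = 105.516515 m
RSL: p² = d² − 2 + 2cos(α−β) − 2d(sin α + sin β) = 92.185827; p = √p² = 9.601345; φ = atan2(cos α + cos β, d − sin α − sin β) − atan2(2, p) = -0.256165 rad; t = (α − φ) mod 2π = 1.311280 rad, q = (β − φ) mod 2π = 3.264304 rad → L = 5.13·(1.311280 + 9.601345 + 3.264304) = 5.13·14.176929 = 72.727644 m
RLR: c = (6 − d² + 2cos(α−β) + 2d(sin α − sin β))/8 = -11.928091, |c| > 1 → infeasible
LRL: c = (6 − d² + 2cos(α−β) − 2d(sin α − sin β))/8 = -15.906534, |c| > 1 → infeasible
Shortest: RSL with L = 72.727644 m ≈ 72.7276 m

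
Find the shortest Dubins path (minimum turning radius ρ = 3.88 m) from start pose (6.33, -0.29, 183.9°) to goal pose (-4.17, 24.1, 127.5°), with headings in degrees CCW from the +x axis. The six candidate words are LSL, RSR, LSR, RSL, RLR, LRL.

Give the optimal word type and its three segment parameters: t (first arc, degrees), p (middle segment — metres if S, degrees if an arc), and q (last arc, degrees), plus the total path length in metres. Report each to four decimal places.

RSL: t = 77.8084°, p = 21.1360 m, q = 21.4084°, L = 27.8548 m

Let ψ = atan2(Δy, Δx) = atan2(24.39, -10.50) = 113.2921° be the start→goal bearing.
Normalize: d = |goal − start| / ρ = 26.554135/3.88 = 6.843849, α = (θ_start − ψ) mod 360° = 70.6079° = 1.232341 rad, β = (θ_goal − ψ) mod 360° = 14.2079° = 0.247975 rad.
Common terms: sin α = 0.943269, cos α = 0.332031, sin β = 0.245441, cos β = 0.969411, cos(α−β) = 0.553392, d² = 46.838273. Work in radians in the unit-radius frame; every candidate has L = ρ·(t + p + q).
LSL: p² = 2 + d² − 2cos(α−β) + 2d(sin α − sin β) = 57.283139; p = √p² = 7.568563; φ = atan2(cos β − cos α, d + sin α − sin β) = 0.084314 rad; t = (φ − α) mod 2π = 5.135159 rad, q = (β − φ) mod 2π = 0.163661 rad → L = 3.88·(5.135159 + 7.568563 + 0.163661) = 3.88·12.867382 = 49.925443 m
RSR: p² = 2 + d² − 2cos(α−β) + 2d(sin β − sin α) = 38.179841; p = √p² = 6.178984; φ = atan2(cos α − cos β, d − sin α + sin β) = -0.103337 rad; t = (α − φ) mod 2π = 1.335677 rad, q = (φ − β) mod 2π = 5.931874 rad → L = 3.88·(1.335677 + 6.178984 + 5.931874) = 3.88·13.446535 = 52.172555 m
LSR: p² = d² − 2 + 2cos(α−β) + 2d(sin α + sin β) = 62.215758; p = √p² = 7.887697; φ = atan2(−cos α − cos β, d + sin α + sin β) − atan2(−2, p) = 0.087701 rad; t = (φ − α) mod 2π = 5.138546 rad, q = (φ − β) mod 2π = 6.122911 rad → L = 3.88·(5.138546 + 7.887697 + 6.122911) = 3.88·19.149153 = 74.298715 m
RSL: p² = d² − 2 + 2cos(α−β) − 2d(sin α + sin β) = 29.674355; p = √p² = 5.447417; φ = atan2(cos α + cos β, d − sin α − sin β) − atan2(2, p) = -0.125672 rad; t = (α − φ) mod 2π = 1.358012 rad, q = (β − φ) mod 2π = 0.373646 rad → L = 3.88·(1.358012 + 5.447417 + 0.373646) = 3.88·7.179076 = 27.854815 m
RLR: c = (6 − d² + 2cos(α−β) + 2d(sin α − sin β))/8 = -3.772480, |c| > 1 → infeasible
LRL: c = (6 − d² + 2cos(α−β) − 2d(sin α − sin β))/8 = -6.160392, |c| > 1 → infeasible
Shortest: RSL with L = 27.854815 m ≈ 27.8548 m
Convert RSL to answer units (arcs ×180/π): t = 1.358012·180/π = 77.8084°, p = ρ·p = 3.88·5.447417 = 21.1360 m, q = 0.373646·180/π = 21.4084°, L = 27.8548 m.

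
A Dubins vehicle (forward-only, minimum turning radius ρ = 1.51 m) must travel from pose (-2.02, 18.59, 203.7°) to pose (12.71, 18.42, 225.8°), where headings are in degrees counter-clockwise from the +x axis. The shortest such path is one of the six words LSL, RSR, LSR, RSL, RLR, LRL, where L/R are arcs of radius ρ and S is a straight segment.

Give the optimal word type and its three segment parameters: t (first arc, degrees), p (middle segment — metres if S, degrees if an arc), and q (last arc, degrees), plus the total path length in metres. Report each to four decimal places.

LSR: t = 179.3442°, p = 12.8867 m, q = 157.2442°, L = 21.7573 m

Let ψ = atan2(Δy, Δx) = atan2(-0.17, 14.73) = -0.6612° be the start→goal bearing.
Normalize: d = |goal − start| / ρ = 14.730981/1.51 = 9.755617, α = (θ_start − ψ) mod 360° = 204.3612° = 3.566776 rad, β = (θ_goal − ψ) mod 360° = 226.4612° = 3.952494 rad.
Common terms: sin α = -0.412488, cos α = -0.910963, sin β = -0.724908, cos β = -0.688845, cos(α−β) = 0.926529, d² = 95.172054. Work in radians in the unit-radius frame; every candidate has L = ρ·(t + p + q).
LSL: p² = 2 + d² − 2cos(α−β) + 2d(sin α − sin β) = 101.414702; p = √p² = 10.070487; φ = atan2(cos β − cos α, d + sin α − sin β) = 0.022058 rad; t = (φ − α) mod 2π = 2.738467 rad, q = (β − φ) mod 2π = 3.930436 rad → L = 1.51·(2.738467 + 10.070487 + 3.930436) = 1.51·16.739390 = 25.276479 m
RSR: p² = 2 + d² − 2cos(α−β) + 2d(sin β − sin α) = 89.223291; p = √p² = 9.445808; φ = atan2(cos α − cos β, d − sin α + sin β) = -0.023517 rad; t = (α − φ) mod 2π = 3.590293 rad, q = (φ − β) mod 2π = 2.307174 rad → L = 1.51·(3.590293 + 9.445808 + 2.307174) = 1.51·15.343276 = 23.168346 m
LSR: p² = d² − 2 + 2cos(α−β) + 2d(sin α + sin β) = 72.833105; p = √p² = 8.534231; φ = atan2(−cos α − cos β, d + sin α + sin β) − atan2(−2, p) = 0.413738 rad; t = (φ − α) mod 2π = 3.130147 rad, q = (φ − β) mod 2π = 2.744429 rad → L = 1.51·(3.130147 + 8.534231 + 2.744429) = 1.51·14.408808 = 21.757300 m
RSL: p² = d² − 2 + 2cos(α−β) − 2d(sin α + sin β) = 117.217117; p = √p² = 10.826685; φ = atan2(cos α + cos β, d − sin α − sin β) − atan2(2, p) = -0.328493 rad; t = (α − φ) mod 2π = 3.895269 rad, q = (β − φ) mod 2π = 4.280987 rad → L = 1.51·(3.895269 + 10.826685 + 4.280987) = 1.51·19.002941 = 28.694441 m
RLR: c = (6 − d² + 2cos(α−β) + 2d(sin α − sin β))/8 = -10.152911, |c| > 1 → infeasible
LRL: c = (6 − d² + 2cos(α−β) − 2d(sin α − sin β))/8 = -11.676838, |c| > 1 → infeasible
Shortest: LSR with L = 21.757300 m ≈ 21.7573 m
Convert LSR to answer units (arcs ×180/π): t = 3.130147·180/π = 179.3442°, p = ρ·p = 1.51·8.534231 = 12.8867 m, q = 2.744429·180/π = 157.2442°, L = 21.7573 m.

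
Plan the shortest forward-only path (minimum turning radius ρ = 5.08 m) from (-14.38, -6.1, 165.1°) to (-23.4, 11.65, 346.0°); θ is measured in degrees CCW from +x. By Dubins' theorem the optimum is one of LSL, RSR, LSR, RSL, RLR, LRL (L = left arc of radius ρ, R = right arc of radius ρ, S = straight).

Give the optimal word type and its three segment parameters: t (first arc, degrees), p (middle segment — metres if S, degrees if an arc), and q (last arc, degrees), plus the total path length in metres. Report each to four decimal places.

RSR: t = 19.4990°, p = 14.0042 m, q = 159.6010°, L = 29.8837 m

Let ψ = atan2(Δy, Δx) = atan2(17.75, -9.02) = 116.9383° be the start→goal bearing.
Normalize: d = |goal − start| / ρ = 19.910372/5.08 = 3.919365, α = (θ_start − ψ) mod 360° = 48.1617° = 0.840581 rad, β = (θ_goal − ψ) mod 360° = 229.0617° = 3.997881 rad.
Common terms: sin α = 0.745031, cos α = 0.667030, sin β = -0.755416, cos β = -0.655245, cos(α−β) = -0.999877, d² = 15.361418. Work in radians in the unit-radius frame; every candidate has L = ρ·(t + p + q).
LSL: p² = 2 + d² − 2cos(α−β) + 2d(sin α − sin β) = 31.122766; p = √p² = 5.578778; φ = atan2(cos β − cos α, d + sin α − sin β) = -0.239296 rad; t = (φ − α) mod 2π = 5.203308 rad, q = (β − φ) mod 2π = 4.237178 rad → L = 5.08·(5.203308 + 5.578778 + 4.237178) = 5.08·15.019264 = 76.297862 m
RSR: p² = 2 + d² − 2cos(α−β) + 2d(sin β − sin α) = 7.599576; p = √p² = 2.756733; φ = atan2(cos α − cos β, d − sin α + sin β) = 0.500259 rad; t = (α − φ) mod 2π = 0.340321 rad, q = (φ − β) mod 2π = 2.785563 rad → L = 5.08·(0.340321 + 2.756733 + 2.785563) = 5.08·5.882618 = 29.883697 m
LSR: p² = d² − 2 + 2cos(α−β) + 2d(sin α + sin β) = 11.280257; p = √p² = 3.358609; φ = atan2(−cos α − cos β, d + sin α + sin β) − atan2(−2, p) = 0.534078 rad; t = (φ − α) mod 2π = 5.976682 rad, q = (φ − β) mod 2π = 2.819382 rad → L = 5.08·(5.976682 + 3.358609 + 2.819382) = 5.08·12.154674 = 61.745742 m
RSL: p² = d² − 2 + 2cos(α−β) − 2d(sin α + sin β) = 11.443073; p = √p² = 3.382761; φ = atan2(cos α + cos β, d − sin α − sin β) − atan2(2, p) = -0.530949 rad; t = (α − φ) mod 2π = 1.371530 rad, q = (β − φ) mod 2π = 4.528831 rad → L = 5.08·(1.371530 + 3.382761 + 4.528831) = 5.08·9.283122 = 47.158261 m
RLR: c = (6 − d² + 2cos(α−β) + 2d(sin α − sin β))/8 = 0.050053; p = 2π − arccos c = 4.762463 rad; φ = atan2(cos α − cos β, d − sin α + sin β) = 0.500259 rad; t = (α − φ + p/2) mod 2π = 2.721553 rad, q = (α − β − t + p) mod 2π = 5.166795 rad → L = 5.08·(2.721553 + 4.762463 + 5.166795) = 5.08·12.650810 = 64.266117 m
LRL: c = (6 − d² + 2cos(α−β) − 2d(sin α − sin β))/8 = -2.890346, |c| > 1 → infeasible
Shortest: RSR with L = 29.883697 m ≈ 29.8837 m
Convert RSR to answer units (arcs ×180/π): t = 0.340321·180/π = 19.4990°, p = ρ·p = 5.08·2.756733 = 14.0042 m, q = 2.785563·180/π = 159.6010°, L = 29.8837 m.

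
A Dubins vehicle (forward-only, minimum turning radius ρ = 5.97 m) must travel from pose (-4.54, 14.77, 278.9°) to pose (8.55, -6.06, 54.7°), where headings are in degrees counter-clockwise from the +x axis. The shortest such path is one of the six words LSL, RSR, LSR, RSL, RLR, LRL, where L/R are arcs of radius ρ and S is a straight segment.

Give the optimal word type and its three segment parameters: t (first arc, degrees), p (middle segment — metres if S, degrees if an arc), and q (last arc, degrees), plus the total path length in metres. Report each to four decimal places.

RSL: t = 1.6939°, p = 18.0972 m, q = 137.4939°, L = 32.6001 m

Let ψ = atan2(Δy, Δx) = atan2(-20.83, 13.09) = -57.8539° be the start→goal bearing.
Normalize: d = |goal − start| / ρ = 24.601565/5.97 = 4.120865, α = (θ_start − ψ) mod 360° = 336.7539° = 5.877464 rad, β = (θ_goal − ψ) mod 360° = 112.5539° = 1.964436 rad.
Common terms: sin α = -0.394681, cos α = 0.918818, sin β = 0.923519, cos β = -0.383552, cos(α−β) = -0.716911, d² = 16.981530. Work in radians in the unit-radius frame; every candidate has L = ρ·(t + p + q).
LSL: p² = 2 + d² − 2cos(α−β) + 2d(sin α − sin β) = 9.551099; p = √p² = 3.090485; φ = atan2(cos β − cos α, d + sin α − sin β) = -0.435003 rad; t = (φ − α) mod 2π = 6.253903 rad, q = (β − φ) mod 2π = 2.399439 rad → L = 5.97·(6.253903 + 3.090485 + 2.399439) = 5.97·11.743828 = 70.110651 m
RSR: p² = 2 + d² − 2cos(α−β) + 2d(sin β − sin α) = 31.279603; p = √p² = 5.592817; φ = atan2(cos α − cos β, d − sin α + sin β) = 0.235022 rad; t = (α − φ) mod 2π = 5.642442 rad, q = (φ − β) mod 2π = 4.553772 rad → L = 5.97·(5.642442 + 5.592817 + 4.553772) = 5.97·15.789031 = 94.260513 m
LSR: p² = d² − 2 + 2cos(α−β) + 2d(sin α + sin β) = 17.906247; p = √p² = 4.231577; φ = atan2(−cos α − cos β, d + sin α + sin β) − atan2(−2, p) = 0.326905 rad; t = (φ − α) mod 2π = 0.732626 rad, q = (φ − β) mod 2π = 4.645654 rad → L = 5.97·(0.732626 + 4.231577 + 4.645654) = 5.97·9.609857 = 57.370847 m
RSL: p² = d² − 2 + 2cos(α−β) − 2d(sin α + sin β) = 9.189170; p = √p² = 3.031364; φ = atan2(cos α + cos β, d − sin α − sin β) − atan2(2, p) = -0.435286 rad; t = (α − φ) mod 2π = 0.029565 rad, q = (β − φ) mod 2π = 2.399722 rad → L = 5.97·(0.029565 + 3.031364 + 2.399722) = 5.97·5.460651 = 32.600085 m
RLR: c = (6 − d² + 2cos(α−β) + 2d(sin α − sin β))/8 = -2.909950, |c| > 1 → infeasible
LRL: c = (6 − d² + 2cos(α−β) − 2d(sin α − sin β))/8 = -0.193887; p = 2π − arccos c = 4.517266 rad; φ = atan2(cos β − cos α, d + sin α − sin β) = -0.435003 rad; t = (φ − α + p/2) mod 2π = 2.229351 rad, q = (β − α − t + p) mod 2π = 4.658072 rad → L = 5.97·(2.229351 + 4.517266 + 4.658072) = 5.97·11.404689 = 68.085992 m
Shortest: RSL with L = 32.600085 m ≈ 32.6001 m
Convert RSL to answer units (arcs ×180/π): t = 0.029565·180/π = 1.6939°, p = ρ·p = 5.97·3.031364 = 18.0972 m, q = 2.399722·180/π = 137.4939°, L = 32.6001 m.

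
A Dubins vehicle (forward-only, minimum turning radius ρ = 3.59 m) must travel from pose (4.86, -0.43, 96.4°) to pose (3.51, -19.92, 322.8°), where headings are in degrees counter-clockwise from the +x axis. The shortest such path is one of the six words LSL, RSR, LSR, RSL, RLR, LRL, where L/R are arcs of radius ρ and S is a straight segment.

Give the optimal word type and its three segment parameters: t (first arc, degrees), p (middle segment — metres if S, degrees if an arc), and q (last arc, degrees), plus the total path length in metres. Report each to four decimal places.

LSL: t = 188.7292°, p = 16.8130 m, q = 37.6708°, L = 30.9986 m

Let ψ = atan2(Δy, Δx) = atan2(-19.49, -1.35) = -93.9623° be the start→goal bearing.
Normalize: d = |goal − start| / ρ = 19.536699/3.59 = 5.441977, α = (θ_start − ψ) mod 360° = 190.3623° = 3.322450 rad, β = (θ_goal − ψ) mod 360° = 56.7623° = 0.990690 rad.
Common terms: sin α = -0.179873, cos α = -0.983690, sin β = 0.836404, cos β = 0.548113, cos(α−β) = -0.689620, d² = 29.615118. Work in radians in the unit-radius frame; every candidate has L = ρ·(t + p + q).
LSL: p² = 2 + d² − 2cos(α−β) + 2d(sin α − sin β) = 21.933247; p = √p² = 4.683294; φ = atan2(cos β − cos α, d + sin α − sin β) = 0.333210 rad; t = (φ − α) mod 2π = 3.293946 rad, q = (β − φ) mod 2π = 0.657480 rad → L = 3.59·(3.293946 + 4.683294 + 0.657480) = 3.59·8.634720 = 30.998644 m
RSR: p² = 2 + d² − 2cos(α−β) + 2d(sin β − sin α) = 44.055467; p = √p² = 6.637429; φ = atan2(cos α − cos β, d − sin α + sin β) = -0.232882 rad; t = (α − φ) mod 2π = 3.555331 rad, q = (φ − β) mod 2π = 5.059614 rad → L = 3.59·(3.555331 + 6.637429 + 5.059614) = 3.59·15.252374 = 54.756024 m
LSR: p² = d² − 2 + 2cos(α−β) + 2d(sin α + sin β) = 33.381539; p = √p² = 5.777676; φ = atan2(−cos α − cos β, d + sin α + sin β) − atan2(−2, p) = 0.404552 rad; t = (φ − α) mod 2π = 3.365288 rad, q = (φ − β) mod 2π = 5.697048 rad → L = 3.59·(3.365288 + 5.777676 + 5.697048) = 3.59·14.840012 = 53.275642 m
RSL: p² = d² − 2 + 2cos(α−β) − 2d(sin α + sin β) = 19.090218; p = √p² = 4.369235; φ = atan2(cos α + cos β, d − sin α − sin β) − atan2(2, p) = -0.520048 rad; t = (α − φ) mod 2π = 3.842497 rad, q = (β − φ) mod 2π = 1.510737 rad → L = 3.59·(3.842497 + 4.369235 + 1.510737) = 3.59·9.722470 = 34.903668 m
RLR: c = (6 − d² + 2cos(α−β) + 2d(sin α − sin β))/8 = -4.506933, |c| > 1 → infeasible
LRL: c = (6 − d² + 2cos(α−β) − 2d(sin α − sin β))/8 = -1.741656, |c| > 1 → infeasible
Shortest: LSL with L = 30.998644 m ≈ 30.9986 m
Convert LSL to answer units (arcs ×180/π): t = 3.293946·180/π = 188.7292°, p = ρ·p = 3.59·4.683294 = 16.8130 m, q = 0.657480·180/π = 37.6708°, L = 30.9986 m.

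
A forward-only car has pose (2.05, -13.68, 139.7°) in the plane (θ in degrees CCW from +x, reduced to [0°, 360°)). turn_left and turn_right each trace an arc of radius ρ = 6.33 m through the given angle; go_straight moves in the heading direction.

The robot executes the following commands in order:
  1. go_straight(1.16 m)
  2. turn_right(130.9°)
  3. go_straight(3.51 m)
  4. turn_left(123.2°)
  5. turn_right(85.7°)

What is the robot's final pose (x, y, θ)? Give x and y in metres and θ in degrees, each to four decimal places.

(11.6232, 17.7904, 46.3000°)

set_pose: (x, y, θ) = (2.0500, -13.6800, 139.7000°), ρ = 6.33
go_straight(1.16): x += 1.16·cos θ, y += 1.16·sin θ → (1.1653, -12.9297, 139.7000°)
turn_right(130.9°): centre at ρ to the right, rotate −130.9° → (4.2911, -1.8465, 8.8000°)
go_straight(3.51): x += 3.51·cos θ, y += 3.51·sin θ → (7.7598, -1.3096, 8.8000°)
turn_left(123.2°): centre at ρ to the left, rotate +123.2° → (11.4955, 9.1815, 132.0000°)
turn_right(85.7°): centre at ρ to the right, rotate −85.7° → (11.6232, 17.7904, 46.3000°)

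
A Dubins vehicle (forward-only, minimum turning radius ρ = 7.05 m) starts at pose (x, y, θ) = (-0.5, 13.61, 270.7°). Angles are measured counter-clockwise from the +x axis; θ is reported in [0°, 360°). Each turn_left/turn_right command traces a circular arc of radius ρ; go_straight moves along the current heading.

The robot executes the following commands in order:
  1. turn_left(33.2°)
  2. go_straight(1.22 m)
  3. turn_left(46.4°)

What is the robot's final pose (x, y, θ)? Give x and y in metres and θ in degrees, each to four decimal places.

(6.0421, 5.7343, 350.3000°)

set_pose: (x, y, θ) = (-0.5000, 13.6100, 270.7000°), ρ = 7.05
turn_left(33.2°): centre at ρ to the left, rotate +33.2° → (0.6979, 9.7640, 303.9000°)
go_straight(1.22): x += 1.22·cos θ, y += 1.22·sin θ → (1.3783, 8.7514, 303.9000°)
turn_left(46.4°): centre at ρ to the left, rotate +46.4° → (6.0421, 5.7343, 350.3000°)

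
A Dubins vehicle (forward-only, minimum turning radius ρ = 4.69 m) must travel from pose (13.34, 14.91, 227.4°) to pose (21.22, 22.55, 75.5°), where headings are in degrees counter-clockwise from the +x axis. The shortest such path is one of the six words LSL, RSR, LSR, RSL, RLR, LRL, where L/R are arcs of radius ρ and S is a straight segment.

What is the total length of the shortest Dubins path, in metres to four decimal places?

Let ψ = atan2(Δy, Δx) = atan2(7.64, 7.88) = 44.1141° be the start→goal bearing.
Normalize: d = |goal − start| / ρ = 10.975609/4.69 = 2.340215, α = (θ_start − ψ) mod 360° = 183.2859° = 3.198943 rad, β = (θ_goal − ψ) mod 360° = 31.3859° = 0.547788 rad.
Common terms: sin α = -0.057319, cos α = -0.998356, sin β = 0.520800, cos β = 0.853679, cos(α−β) = -0.882127, d² = 5.476607. Work in radians in the unit-radius frame; every candidate has L = ρ·(t + p + q).
LSL: p² = 2 + d² − 2cos(α−β) + 2d(sin α − sin β) = 6.535013; p = √p² = 2.556367; φ = atan2(cos β − cos α, d + sin α − sin β) = 0.810278 rad; t = (φ − α) mod 2π = 3.894520 rad, q = (β − φ) mod 2π = 6.020695 rad → L = 4.69·(3.894520 + 2.556367 + 6.020695) = 4.69·12.471583 = 58.491723 m
RSR: p² = 2 + d² − 2cos(α−β) + 2d(sin β − sin α) = 11.946709; p = √p² = 3.456401; φ = atan2(cos α − cos β, d − sin α + sin β) = -0.565487 rad; t = (α − φ) mod 2π = 3.764431 rad, q = (φ − β) mod 2π = 5.169910 rad → L = 4.69·(3.764431 + 3.456401 + 5.169910) = 4.69·12.390742 = 58.112578 m
LSR: p² = d² − 2 + 2cos(α−β) + 2d(sin α + sin β) = 3.881645; p = √p² = 1.970189; φ = atan2(−cos α − cos β, d + sin α + sin β) − atan2(−2, p) = 0.844463 rad; t = (φ − α) mod 2π = 3.928705 rad, q = (φ − β) mod 2π = 0.296675 rad → L = 4.69·(3.928705 + 1.970189 + 0.296675) = 4.69·6.195570 = 29.057222 m
RSL: p² = d² − 2 + 2cos(α−β) − 2d(sin α + sin β) = -0.456938 < 0 → infeasible
RLR: c = (6 − d² + 2cos(α−β) + 2d(sin α − sin β))/8 = -0.493339; p = 2π − arccos c = 4.196465 rad; φ = atan2(cos α − cos β, d − sin α + sin β) = -0.565487 rad; t = (α − φ + p/2) mod 2π = 5.862663 rad, q = (α − β − t + p) mod 2π = 0.984957 rad → L = 4.69·(5.862663 + 4.196465 + 0.984957) = 4.69·11.044086 = 51.796761 m
LRL: c = (6 − d² + 2cos(α−β) − 2d(sin α − sin β))/8 = 0.183123; p = 2π − arccos c = 4.896552 rad; φ = atan2(cos β − cos α, d + sin α − sin β) = 0.810278 rad; t = (φ − α + p/2) mod 2π = 0.059611 rad, q = (β − α − t + p) mod 2π = 2.185786 rad → L = 4.69·(0.059611 + 4.896552 + 2.185786) = 4.69·7.141948 = 33.495736 m
Shortest: LSR with L = 29.057222 m ≈ 29.0572 m

29.0572 m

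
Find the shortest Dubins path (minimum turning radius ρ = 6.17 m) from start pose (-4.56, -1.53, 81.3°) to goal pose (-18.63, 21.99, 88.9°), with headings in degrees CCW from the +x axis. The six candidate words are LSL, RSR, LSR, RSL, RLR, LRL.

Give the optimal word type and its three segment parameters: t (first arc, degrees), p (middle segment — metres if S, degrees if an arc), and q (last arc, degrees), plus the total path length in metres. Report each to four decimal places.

Let ψ = atan2(Δy, Δx) = atan2(23.52, -14.07) = 120.8885° be the start→goal bearing.
Normalize: d = |goal − start| / ρ = 27.407213/6.17 = 4.442012, α = (θ_start − ψ) mod 360° = 320.4115° = 5.592236 rad, β = (θ_goal − ψ) mod 360° = 328.0115° = 5.724881 rad.
Common terms: sin α = -0.637269, cos α = 0.770642, sin β = -0.529749, cos β = 0.848155, cos(α−β) = 0.991216, d² = 19.731468. Work in radians in the unit-radius frame; every candidate has L = ρ·(t + p + q).
LSL: p² = 2 + d² − 2cos(α−β) + 2d(sin α − sin β) = 18.793824; p = √p² = 4.335184; φ = atan2(cos β − cos α, d + sin α − sin β) = 0.017881 rad; t = (φ − α) mod 2π = 0.708830 rad, q = (β − φ) mod 2π = 5.707000 rad → L = 6.17·(0.708830 + 4.335184 + 5.707000) = 6.17·10.751015 = 66.333761 m
RSR: p² = 2 + d² − 2cos(α−β) + 2d(sin β − sin α) = 20.704251; p = √p² = 4.550192; φ = atan2(cos α − cos β, d − sin α + sin β) = -0.017036 rad; t = (α − φ) mod 2π = 5.609272 rad, q = (φ − β) mod 2π = 0.541268 rad → L = 6.17·(5.609272 + 4.550192 + 0.541268) = 6.17·10.700733 = 66.023520 m
LSR: p² = d² − 2 + 2cos(α−β) + 2d(sin α + sin β) = 9.346089; p = √p² = 3.057137; φ = atan2(−cos α − cos β, d + sin α + sin β) − atan2(−2, p) = 0.120258 rad; t = (φ − α) mod 2π = 0.811207 rad, q = (φ − β) mod 2π = 0.678562 rad → L = 6.17·(0.811207 + 3.057137 + 0.678562) = 6.17·4.546906 = 28.054411 m
RSL: p² = d² − 2 + 2cos(α−β) − 2d(sin α + sin β) = 30.081710; p = √p² = 5.484680; φ = atan2(cos α + cos β, d − sin α − sin β) − atan2(2, p) = -0.068697 rad; t = (α − φ) mod 2π = 5.660933 rad, q = (β − φ) mod 2π = 5.793579 rad → L = 6.17·(5.660933 + 5.484680 + 5.793579) = 6.17·16.939192 = 104.514812 m
RLR: c = (6 − d² + 2cos(α−β) + 2d(sin α − sin β))/8 = -1.588031, |c| > 1 → infeasible
LRL: c = (6 − d² + 2cos(α−β) − 2d(sin α − sin β))/8 = -1.349228, |c| > 1 → infeasible
Shortest: LSR with L = 28.054411 m ≈ 28.0544 m
Convert LSR to answer units (arcs ×180/π): t = 0.811207·180/π = 46.4787°, p = ρ·p = 6.17·3.057137 = 18.8625 m, q = 0.678562·180/π = 38.8787°, L = 28.0544 m.

LSR: t = 46.4787°, p = 18.8625 m, q = 38.8787°, L = 28.0544 m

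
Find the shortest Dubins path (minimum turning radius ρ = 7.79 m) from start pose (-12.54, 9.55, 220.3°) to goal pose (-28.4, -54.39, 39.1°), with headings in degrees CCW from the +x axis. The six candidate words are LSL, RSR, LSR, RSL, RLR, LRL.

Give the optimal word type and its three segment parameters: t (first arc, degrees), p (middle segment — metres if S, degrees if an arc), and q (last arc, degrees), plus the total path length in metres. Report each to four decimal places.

LSL: t = 23.2809°, p = 58.0120 m, q = 155.5191°, L = 82.3218 m

Let ψ = atan2(Δy, Δx) = atan2(-63.94, -15.86) = -103.9308° be the start→goal bearing.
Normalize: d = |goal − start| / ρ = 65.877638/7.79 = 8.456693, α = (θ_start − ψ) mod 360° = 324.2308° = 5.658895 rad, β = (θ_goal − ψ) mod 360° = 143.0308° = 2.496358 rad.
Common terms: sin α = -0.584522, cos α = 0.811378, sin β = 0.601386, cos β = -0.798959, cos(α−β) = -0.999781, d² = 71.515656. Work in radians in the unit-radius frame; every candidate has L = ρ·(t + p + q).
LSL: p² = 2 + d² − 2cos(α−β) + 2d(sin α − sin β) = 55.457498; p = √p² = 7.446979; φ = atan2(cos β − cos α, d + sin α − sin β) = -0.217962 rad; t = (φ − α) mod 2π = 0.406329 rad, q = (β − φ) mod 2π = 2.714320 rad → L = 7.79·(0.406329 + 7.446979 + 2.714320) = 7.79·10.567628 = 82.321821 m
RSR: p² = 2 + d² − 2cos(α−β) + 2d(sin β − sin α) = 95.572936; p = √p² = 9.776141; φ = atan2(cos α − cos β, d − sin α + sin β) = 0.165475 rad; t = (α − φ) mod 2π = 5.493419 rad, q = (φ − β) mod 2π = 3.952303 rad → L = 7.79·(5.493419 + 9.776141 + 3.952303) = 7.79·19.221863 = 149.738313 m
LSR: p² = d² − 2 + 2cos(α−β) + 2d(sin α + sin β) = 67.801322; p = √p² = 8.234156; φ = atan2(−cos α − cos β, d + sin α + sin β) − atan2(−2, p) = 0.236811 rad; t = (φ − α) mod 2π = 0.861102 rad, q = (φ − β) mod 2π = 4.023638 rad → L = 7.79·(0.861102 + 8.234156 + 4.023638) = 7.79·13.118896 = 102.196197 m
RSL: p² = d² − 2 + 2cos(α−β) − 2d(sin α + sin β) = 67.230867; p = √p² = 8.199443; φ = atan2(cos α + cos β, d − sin α − sin β) − atan2(2, p) = -0.237776 rad; t = (α − φ) mod 2π = 5.896670 rad, q = (β − φ) mod 2π = 2.734134 rad → L = 7.79·(5.896670 + 8.199443 + 2.734134) = 7.79·16.830247 = 131.107624 m
RLR: c = (6 − d² + 2cos(α−β) + 2d(sin α − sin β))/8 = -10.946617, |c| > 1 → infeasible
LRL: c = (6 − d² + 2cos(α−β) − 2d(sin α − sin β))/8 = -5.932187, |c| > 1 → infeasible
Shortest: LSL with L = 82.321821 m ≈ 82.3218 m
Convert LSL to answer units (arcs ×180/π): t = 0.406329·180/π = 23.2809°, p = ρ·p = 7.79·7.446979 = 58.0120 m, q = 2.714320·180/π = 155.5191°, L = 82.3218 m.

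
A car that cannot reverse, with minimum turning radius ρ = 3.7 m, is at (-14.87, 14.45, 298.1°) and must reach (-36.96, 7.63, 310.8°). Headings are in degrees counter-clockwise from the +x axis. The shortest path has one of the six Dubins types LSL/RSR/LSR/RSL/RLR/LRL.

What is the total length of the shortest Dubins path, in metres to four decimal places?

Let ψ = atan2(Δy, Δx) = atan2(-6.82, -22.09) = -162.8426° be the start→goal bearing.
Normalize: d = |goal − start| / ρ = 23.118834/3.7 = 6.248334, α = (θ_start − ψ) mod 360° = 100.9426° = 1.761781 rad, β = (θ_goal − ψ) mod 360° = 113.6426° = 1.983438 rad.
Common terms: sin α = 0.981818, cos α = -0.189826, sin β = 0.916065, cos β = -0.401030, cos(α−β) = 0.975535, d² = 39.041673. Work in radians in the unit-radius frame; every candidate has L = ρ·(t + p + q).
LSL: p² = 2 + d² − 2cos(α−β) + 2d(sin α − sin β) = 39.912298; p = √p² = 6.317618; φ = atan2(cos β − cos α, d + sin α − sin β) = -0.033437 rad; t = (φ − α) mod 2π = 4.487967 rad, q = (β − φ) mod 2π = 2.016875 rad → L = 3.7·(4.487967 + 6.317618 + 2.016875) = 3.7·12.822460 = 47.443103 m
RSR: p² = 2 + d² − 2cos(α−β) + 2d(sin β − sin α) = 38.268910; p = √p² = 6.186187; φ = atan2(cos α − cos β, d − sin α + sin β) = 0.034148 rad; t = (α − φ) mod 2π = 1.727633 rad, q = (φ − β) mod 2π = 4.333896 rad → L = 3.7·(1.727633 + 6.186187 + 4.333896) = 3.7·12.247715 = 45.316547 m
LSR: p² = d² − 2 + 2cos(α−β) + 2d(sin α + sin β) = 62.709949; p = √p² = 7.918961; φ = atan2(−cos α − cos β, d + sin α + sin β) − atan2(−2, p) = 0.319790 rad; t = (φ − α) mod 2π = 4.841194 rad, q = (φ − β) mod 2π = 4.619537 rad → L = 3.7·(4.841194 + 7.918961 + 4.619537) = 3.7·17.379693 = 64.304863 m
RSL: p² = d² − 2 + 2cos(α−β) − 2d(sin α + sin β) = 15.275535; p = √p² = 3.908393; φ = atan2(cos α + cos β, d − sin α − sin β) − atan2(2, p) = -0.607968 rad; t = (α − φ) mod 2π = 2.369749 rad, q = (β − φ) mod 2π = 2.591406 rad → L = 3.7·(2.369749 + 3.908393 + 2.591406) = 3.7·8.869547 = 32.817325 m
RLR: c = (6 − d² + 2cos(α−β) + 2d(sin α − sin β))/8 = -3.783614, |c| > 1 → infeasible
LRL: c = (6 − d² + 2cos(α−β) − 2d(sin α − sin β))/8 = -3.989037, |c| > 1 → infeasible
Shortest: RSL with L = 32.817325 m ≈ 32.8173 m

32.8173 m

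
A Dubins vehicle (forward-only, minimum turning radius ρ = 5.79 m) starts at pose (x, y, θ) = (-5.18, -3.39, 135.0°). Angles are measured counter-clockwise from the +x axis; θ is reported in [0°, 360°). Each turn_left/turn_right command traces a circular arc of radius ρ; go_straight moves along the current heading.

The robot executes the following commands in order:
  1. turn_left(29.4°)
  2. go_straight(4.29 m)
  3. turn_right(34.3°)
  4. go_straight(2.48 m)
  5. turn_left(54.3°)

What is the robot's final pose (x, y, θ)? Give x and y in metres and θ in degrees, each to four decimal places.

(-21.1914, 5.0339, 184.4000°)

set_pose: (x, y, θ) = (-5.1800, -3.3900, 135.0000°), ρ = 5.79
turn_left(29.4°): centre at ρ to the left, rotate +29.4° → (-7.7171, -1.9074, 164.4000°)
go_straight(4.29): x += 4.29·cos θ, y += 4.29·sin θ → (-11.8491, -0.7538, 164.4000°)
turn_right(34.3°): centre at ρ to the right, rotate −34.3° → (-14.7209, 1.0935, 130.1000°)
go_straight(2.48): x += 2.48·cos θ, y += 2.48·sin θ → (-16.3183, 2.9905, 130.1000°)
turn_left(54.3°): centre at ρ to the left, rotate +54.3° → (-21.1914, 5.0339, 184.4000°)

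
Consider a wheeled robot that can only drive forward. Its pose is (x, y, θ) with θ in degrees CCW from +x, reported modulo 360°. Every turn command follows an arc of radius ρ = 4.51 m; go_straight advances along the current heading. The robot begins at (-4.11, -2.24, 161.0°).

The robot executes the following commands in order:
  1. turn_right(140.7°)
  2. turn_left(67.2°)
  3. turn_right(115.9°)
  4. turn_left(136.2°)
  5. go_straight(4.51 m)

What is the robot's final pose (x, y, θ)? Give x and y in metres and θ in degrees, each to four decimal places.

(10.4459, 23.6978, 107.8000°)

set_pose: (x, y, θ) = (-4.1100, -2.2400, 161.0000°), ρ = 4.51
turn_right(140.7°): centre at ρ to the right, rotate −140.7° → (-4.2064, 6.2542, 20.3000°)
turn_left(67.2°): centre at ρ to the left, rotate +67.2° → (-1.2653, 10.2873, 87.5000°)
turn_right(115.9°): centre at ρ to the right, rotate −115.9° → (5.3854, 14.0578, -28.4000° ≡ 331.6000°)
turn_left(136.2°): centre at ρ to the left, rotate +136.2° → (11.8246, 19.4037, 467.8000° ≡ 107.8000°)
go_straight(4.51): x += 4.51·cos θ, y += 4.51·sin θ → (10.4459, 23.6978, 107.8000°)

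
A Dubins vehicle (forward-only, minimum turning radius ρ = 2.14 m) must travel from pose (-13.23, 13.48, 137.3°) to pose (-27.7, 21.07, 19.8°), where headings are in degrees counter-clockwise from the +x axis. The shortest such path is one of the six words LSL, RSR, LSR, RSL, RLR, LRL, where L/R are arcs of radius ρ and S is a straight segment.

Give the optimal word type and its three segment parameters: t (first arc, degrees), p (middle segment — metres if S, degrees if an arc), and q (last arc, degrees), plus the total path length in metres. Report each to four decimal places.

LSR: t = 30.0356°, p = 13.5621 m, q = 147.5356°, L = 20.1944 m

Let ψ = atan2(Δy, Δx) = atan2(7.59, -14.47) = 152.3215° be the start→goal bearing.
Normalize: d = |goal − start| / ρ = 16.339798/2.14 = 7.635420, α = (θ_start − ψ) mod 360° = 344.9785° = 6.021011 rad, β = (θ_goal − ψ) mod 360° = 227.4785° = 3.970249 rad.
Common terms: sin α = -0.259181, cos α = 0.965829, sin β = -0.737024, cos β = -0.675867, cos(α−β) = -0.461749, d² = 58.299633. Work in radians in the unit-radius frame; every candidate has L = ρ·(t + p + q).
LSL: p² = 2 + d² − 2cos(α−β) + 2d(sin α − sin β) = 68.520190; p = √p² = 8.277692; φ = atan2(cos β − cos α, d + sin α − sin β) = -0.199651 rad; t = (φ − α) mod 2π = 0.062523 rad, q = (β − φ) mod 2π = 4.169900 rad → L = 2.14·(0.062523 + 8.277692 + 4.169900) = 2.14·12.510116 = 26.771648 m
RSR: p² = 2 + d² − 2cos(α−β) + 2d(sin β − sin α) = 53.926070; p = √p² = 7.343437; φ = atan2(cos α − cos β, d − sin α + sin β) = 0.225465 rad; t = (α − φ) mod 2π = 5.795546 rad, q = (φ − β) mod 2π = 2.538401 rad → L = 2.14·(5.795546 + 7.343437 + 2.538401) = 2.14·15.677384 = 33.549603 m
LSR: p² = d² − 2 + 2cos(α−β) + 2d(sin α + sin β) = 40.163247; p = √p² = 6.337448; φ = atan2(−cos α − cos β, d + sin α + sin β) − atan2(−2, p) = 0.262046 rad; t = (φ − α) mod 2π = 0.524220 rad, q = (φ − β) mod 2π = 2.574982 rad → L = 2.14·(0.524220 + 6.337448 + 2.574982) = 2.14·9.436651 = 20.194432 m
RSL: p² = d² − 2 + 2cos(α−β) − 2d(sin α + sin β) = 70.589025; p = √p² = 8.401728; φ = atan2(cos α + cos β, d − sin α − sin β) − atan2(2, p) = -0.200116 rad; t = (α − φ) mod 2π = 6.221127 rad, q = (β − φ) mod 2π = 4.170366 rad → L = 2.14·(6.221127 + 8.401728 + 4.170366) = 2.14·18.793221 = 40.217492 m
RLR: c = (6 − d² + 2cos(α−β) + 2d(sin α − sin β))/8 = -5.740759, |c| > 1 → infeasible
LRL: c = (6 − d² + 2cos(α−β) − 2d(sin α − sin β))/8 = -7.565024, |c| > 1 → infeasible
Shortest: LSR with L = 20.194432 m ≈ 20.1944 m
Convert LSR to answer units (arcs ×180/π): t = 0.524220·180/π = 30.0356°, p = ρ·p = 2.14·6.337448 = 13.5621 m, q = 2.574982·180/π = 147.5356°, L = 20.1944 m.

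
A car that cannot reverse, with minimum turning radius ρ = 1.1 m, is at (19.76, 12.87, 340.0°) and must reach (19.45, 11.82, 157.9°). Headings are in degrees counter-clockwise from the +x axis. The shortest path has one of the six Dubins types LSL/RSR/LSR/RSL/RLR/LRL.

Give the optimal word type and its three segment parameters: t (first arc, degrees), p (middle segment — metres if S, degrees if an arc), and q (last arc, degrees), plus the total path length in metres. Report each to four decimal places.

LRL: t = 42.0441°, p = 263.1306°, q = 38.9865°, L = 6.6074 m

Let ψ = atan2(Δy, Δx) = atan2(-1.05, -0.31) = -106.4486° be the start→goal bearing.
Normalize: d = |goal − start| / ρ = 1.094806/1.1 = 0.995278, α = (θ_start − ψ) mod 360° = 86.4486° = 1.508813 rad, β = (θ_goal − ψ) mod 360° = 264.3486° = 4.613754 rad.
Common terms: sin α = 0.998080, cos α = 0.061944, sin β = -0.995139, cos β = -0.098476, cos(α−β) = -0.999328, d² = 0.990579. Work in radians in the unit-radius frame; every candidate has L = ρ·(t + p + q).
LSL: p² = 2 + d² − 2cos(α−β) + 2d(sin α − sin β) = 8.956850; p = √p² = 2.992800; φ = atan2(cos β − cos α, d + sin α − sin β) = -0.053627 rad; t = (φ − α) mod 2π = 4.720745 rad, q = (β − φ) mod 2π = 4.667381 rad → L = 1.1·(4.720745 + 2.992800 + 4.667381) = 1.1·12.380926 = 13.619018 m
RSR: p² = 2 + d² − 2cos(α−β) + 2d(sin β − sin α) = 1.021621; p = √p² = 1.010752; φ = atan2(cos α − cos β, d − sin α + sin β) = 2.982206 rad; t = (α − φ) mod 2π = 4.809792 rad, q = (φ − β) mod 2π = 4.651638 rad → L = 1.1·(4.809792 + 1.010752 + 4.651638) = 1.1·10.472182 = 11.519401 m
LSR: p² = d² − 2 + 2cos(α−β) + 2d(sin α + sin β) = -3.002226 < 0 → infeasible
RSL: p² = d² − 2 + 2cos(α−β) − 2d(sin α + sin β) = -3.013931 < 0 → infeasible
RLR: c = (6 − d² + 2cos(α−β) + 2d(sin α − sin β))/8 = 0.872297; p = 2π − arccos c = 5.772270 rad; φ = atan2(cos α − cos β, d − sin α + sin β) = 2.982206 rad; t = (α − φ + p/2) mod 2π = 1.412742 rad, q = (α − β − t + p) mod 2π = 1.254587 rad → L = 1.1·(1.412742 + 5.772270 + 1.254587) = 1.1·8.439600 = 9.283560 m
LRL: c = (6 − d² + 2cos(α−β) − 2d(sin α − sin β))/8 = -0.119606; p = 2π − arccos c = 4.592496 rad; φ = atan2(cos β − cos α, d + sin α − sin β) = -0.053627 rad; t = (φ − α + p/2) mod 2π = 0.733808 rad, q = (β − α − t + p) mod 2π = 0.680444 rad → L = 1.1·(0.733808 + 4.592496 + 0.680444) = 1.1·6.006747 = 6.607422 m
Shortest: LRL with L = 6.607422 m ≈ 6.6074 m
Convert LRL to answer units (arcs ×180/π): t = 0.733808·180/π = 42.0441°, p = 4.592496·180/π = 263.1306°, q = 0.680444·180/π = 38.9865°, L = 6.6074 m.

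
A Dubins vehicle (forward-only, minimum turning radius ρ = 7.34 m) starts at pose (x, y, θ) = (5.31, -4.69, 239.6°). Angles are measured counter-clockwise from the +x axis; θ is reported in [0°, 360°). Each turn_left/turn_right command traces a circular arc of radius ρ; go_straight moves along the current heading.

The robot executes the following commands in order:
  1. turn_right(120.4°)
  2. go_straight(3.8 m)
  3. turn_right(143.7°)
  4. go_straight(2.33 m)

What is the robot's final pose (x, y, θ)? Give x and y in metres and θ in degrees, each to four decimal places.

set_pose: (x, y, θ) = (5.3100, -4.6900, 239.6000°), ρ = 7.34
turn_right(120.4°): centre at ρ to the right, rotate −120.4° → (-7.4281, -4.5566, 119.2000°)
go_straight(3.8): x += 3.8·cos θ, y += 3.8·sin θ → (-9.2820, -1.2395, 119.2000°)
turn_right(143.7°): centre at ρ to the right, rotate −143.7° → (0.1691, 9.0205, -24.5000° ≡ 335.5000°)
go_straight(2.33): x += 2.33·cos θ, y += 2.33·sin θ → (2.2893, 8.0543, 335.5000°)

(2.2893, 8.0543, 335.5000°)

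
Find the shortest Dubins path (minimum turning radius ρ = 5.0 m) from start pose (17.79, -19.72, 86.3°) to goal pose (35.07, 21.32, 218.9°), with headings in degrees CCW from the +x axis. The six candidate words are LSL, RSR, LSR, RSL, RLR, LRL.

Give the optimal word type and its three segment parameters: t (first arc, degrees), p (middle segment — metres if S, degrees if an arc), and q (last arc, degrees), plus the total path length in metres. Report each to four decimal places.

Let ψ = atan2(Δy, Δx) = atan2(41.04, 17.28) = 67.1663° be the start→goal bearing.
Normalize: d = |goal − start| / ρ = 44.529541/5.0 = 8.905908, α = (θ_start − ψ) mod 360° = 19.1337° = 0.333945 rad, β = (θ_goal − ψ) mod 360° = 151.7337° = 2.648252 rad.
Common terms: sin α = 0.327773, cos α = 0.944757, sin β = 0.473571, cos β = -0.880756, cos(α−β) = -0.676876, d² = 79.315200. Work in radians in the unit-radius frame; every candidate has L = ρ·(t + p + q).
LSL: p² = 2 + d² − 2cos(α−β) + 2d(sin α − sin β) = 80.072023; p = √p² = 8.948297; φ = atan2(cos β − cos α, d + sin α − sin β) = -0.205449 rad; t = (φ − α) mod 2π = 5.743791 rad, q = (β − φ) mod 2π = 2.853701 rad → L = 5.0·(5.743791 + 8.948297 + 2.853701) = 5.0·17.545789 = 87.728946 m
RSR: p² = 2 + d² − 2cos(α−β) + 2d(sin β − sin α) = 85.265880; p = √p² = 9.233953; φ = atan2(cos α − cos β, d − sin α + sin β) = 0.199007 rad; t = (α − φ) mod 2π = 0.134939 rad, q = (φ − β) mod 2π = 3.833940 rad → L = 5.0·(0.134939 + 9.233953 + 3.833940) = 5.0·13.202831 = 66.014157 m
LSR: p² = d² − 2 + 2cos(α−β) + 2d(sin α + sin β) = 90.234837; p = √p² = 9.499202; φ = atan2(−cos α − cos β, d + sin α + sin β) − atan2(−2, p) = 0.200920 rad; t = (φ − α) mod 2π = 6.150160 rad, q = (φ − β) mod 2π = 3.835854 rad → L = 5.0·(6.150160 + 9.499202 + 3.835854) = 5.0·19.485216 = 97.426079 m
RSL: p² = d² − 2 + 2cos(α−β) − 2d(sin α + sin β) = 61.688059; p = √p² = 7.854175; φ = atan2(cos α + cos β, d − sin α − sin β) − atan2(2, p) = -0.241446 rad; t = (α − φ) mod 2π = 0.575391 rad, q = (β − φ) mod 2π = 2.889698 rad → L = 5.0·(0.575391 + 7.854175 + 2.889698) = 5.0·11.319263 = 56.596316 m
RLR: c = (6 − d² + 2cos(α−β) + 2d(sin α − sin β))/8 = -9.658235, |c| > 1 → infeasible
LRL: c = (6 − d² + 2cos(α−β) − 2d(sin α − sin β))/8 = -9.009003, |c| > 1 → infeasible
Shortest: RSL with L = 56.596316 m ≈ 56.5963 m
Convert RSL to answer units (arcs ×180/π): t = 0.575391·180/π = 32.9675°, p = ρ·p = 5.0·7.854175 = 39.2709 m, q = 2.889698·180/π = 165.5675°, L = 56.5963 m.

RSL: t = 32.9675°, p = 39.2709 m, q = 165.5675°, L = 56.5963 m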